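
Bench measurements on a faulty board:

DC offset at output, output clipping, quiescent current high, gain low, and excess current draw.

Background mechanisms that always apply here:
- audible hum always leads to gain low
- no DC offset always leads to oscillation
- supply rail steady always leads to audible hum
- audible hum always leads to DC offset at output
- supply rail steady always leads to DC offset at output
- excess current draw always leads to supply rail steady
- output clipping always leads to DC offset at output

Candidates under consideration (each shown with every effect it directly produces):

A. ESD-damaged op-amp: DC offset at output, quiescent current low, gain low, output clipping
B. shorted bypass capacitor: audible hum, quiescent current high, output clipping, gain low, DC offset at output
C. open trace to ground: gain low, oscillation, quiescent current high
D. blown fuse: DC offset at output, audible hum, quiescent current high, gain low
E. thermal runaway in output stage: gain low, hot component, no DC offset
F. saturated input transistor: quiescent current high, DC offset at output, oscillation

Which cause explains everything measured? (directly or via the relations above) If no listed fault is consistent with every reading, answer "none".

none

Checking each candidate against the observations:
(A) ESD-damaged op-amp — DC offset at output +; output clipping +; quiescent current high -; gain low +; excess current draw -
(B) shorted bypass capacitor — DC offset at output +; output clipping +; quiescent current high +; gain low +; excess current draw -
(C) open trace to ground — DC offset at output -; output clipping -; quiescent current high +; gain low +; excess current draw -
(D) blown fuse — DC offset at output +; output clipping -; quiescent current high +; gain low +; excess current draw -
(E) thermal runaway in output stage — DC offset at output -; output clipping -; quiescent current high -; gain low +; excess current draw -
(F) saturated input transistor — does not account for output clipping, gain low, excess current draw
None of the listed candidates fits everything.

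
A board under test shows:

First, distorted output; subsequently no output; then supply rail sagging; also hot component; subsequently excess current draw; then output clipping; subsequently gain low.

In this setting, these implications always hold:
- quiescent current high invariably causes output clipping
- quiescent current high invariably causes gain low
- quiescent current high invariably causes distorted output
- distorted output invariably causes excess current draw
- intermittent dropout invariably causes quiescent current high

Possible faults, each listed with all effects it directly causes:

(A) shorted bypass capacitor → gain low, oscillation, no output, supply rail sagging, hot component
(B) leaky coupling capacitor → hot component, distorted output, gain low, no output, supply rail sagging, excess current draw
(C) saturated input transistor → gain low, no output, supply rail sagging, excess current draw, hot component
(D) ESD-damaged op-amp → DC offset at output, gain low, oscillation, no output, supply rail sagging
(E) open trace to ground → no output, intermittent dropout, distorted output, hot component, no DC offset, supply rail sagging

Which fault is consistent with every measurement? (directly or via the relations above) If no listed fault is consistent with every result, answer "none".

E

For each candidate, compare predicted effects to what was observed:
(A) shorted bypass capacitor — distorted output ✗; no output ✓; supply rail sagging ✓; hot component ✓; excess current draw ✗; output clipping ✗; gain low ✓
(B) leaky coupling capacitor — does not account for output clipping
(C) saturated input transistor — distorted output ✗; no output ✓; supply rail sagging ✓; hot component ✓; excess current draw ✓; output clipping ✗; gain low ✓
(D) ESD-damaged op-amp — does not account for distorted output, hot component, excess current draw, output clipping
(E) open trace to ground — accounts for every observation (excess current draw via distorted output → excess current draw)
Only (E) is consistent with every observation.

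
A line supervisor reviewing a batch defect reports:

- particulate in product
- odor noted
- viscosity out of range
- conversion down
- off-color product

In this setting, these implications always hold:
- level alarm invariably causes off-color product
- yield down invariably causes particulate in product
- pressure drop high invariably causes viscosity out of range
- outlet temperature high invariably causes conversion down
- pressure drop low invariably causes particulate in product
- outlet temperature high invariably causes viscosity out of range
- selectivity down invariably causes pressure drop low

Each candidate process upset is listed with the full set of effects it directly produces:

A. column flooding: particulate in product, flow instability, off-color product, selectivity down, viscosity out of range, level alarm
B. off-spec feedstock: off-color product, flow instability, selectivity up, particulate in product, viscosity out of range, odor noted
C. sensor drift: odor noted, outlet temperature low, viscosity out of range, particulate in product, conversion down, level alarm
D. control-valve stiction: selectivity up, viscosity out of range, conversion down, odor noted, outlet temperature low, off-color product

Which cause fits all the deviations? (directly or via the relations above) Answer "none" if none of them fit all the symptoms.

C

Checking each candidate against the observations:
(A) column flooding — particulate in product +; odor noted -; viscosity out of range +; conversion down -; off-color product +
(B) off-spec feedstock — particulate in product +; odor noted +; viscosity out of range +; conversion down -; off-color product +
(C) sensor drift — particulate in product +; odor noted +; viscosity out of range +; conversion down +; off-color product + (via level alarm → off-color product)
(D) control-valve stiction — does not account for particulate in product
Only (C) is consistent with every observation.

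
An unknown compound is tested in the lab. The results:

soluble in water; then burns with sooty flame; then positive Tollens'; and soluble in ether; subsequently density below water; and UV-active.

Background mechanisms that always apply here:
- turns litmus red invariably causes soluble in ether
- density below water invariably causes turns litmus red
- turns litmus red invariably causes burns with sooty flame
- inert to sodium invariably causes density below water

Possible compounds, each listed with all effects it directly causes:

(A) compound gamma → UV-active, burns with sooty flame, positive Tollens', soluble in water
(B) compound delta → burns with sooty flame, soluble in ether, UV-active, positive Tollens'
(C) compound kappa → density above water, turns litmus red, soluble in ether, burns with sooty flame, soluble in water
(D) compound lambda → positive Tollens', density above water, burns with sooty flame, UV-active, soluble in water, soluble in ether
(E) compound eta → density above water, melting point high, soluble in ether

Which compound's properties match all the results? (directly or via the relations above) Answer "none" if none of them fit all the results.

none

For each candidate, compare predicted effects to what was observed:
(A) compound gamma — does not account for soluble in ether, density below water
(B) compound delta — does not account for soluble in water, density below water
(C) compound kappa — fails on positive Tollens', density below water, UV-active (predicts density above water, not density below water)
(D) compound lambda — fails on density below water (predicts density above water, not density below water)
(E) compound eta — soluble in water NO; burns with sooty flame NO; positive Tollens' NO; soluble in ether yes; density below water NO; UV-active NO
No candidate is consistent with all observations.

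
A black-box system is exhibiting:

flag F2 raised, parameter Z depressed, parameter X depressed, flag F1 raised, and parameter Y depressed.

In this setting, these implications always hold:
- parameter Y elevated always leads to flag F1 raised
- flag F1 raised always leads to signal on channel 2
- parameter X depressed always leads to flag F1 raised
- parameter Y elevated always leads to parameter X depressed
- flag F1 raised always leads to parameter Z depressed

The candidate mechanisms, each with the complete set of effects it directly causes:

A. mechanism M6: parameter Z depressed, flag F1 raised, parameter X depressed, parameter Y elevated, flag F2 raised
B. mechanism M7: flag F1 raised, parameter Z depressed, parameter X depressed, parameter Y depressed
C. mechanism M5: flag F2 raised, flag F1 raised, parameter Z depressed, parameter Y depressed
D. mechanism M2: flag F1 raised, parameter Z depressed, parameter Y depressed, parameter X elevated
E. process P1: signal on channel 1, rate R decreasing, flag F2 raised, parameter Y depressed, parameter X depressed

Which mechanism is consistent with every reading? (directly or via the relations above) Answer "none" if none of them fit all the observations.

For each candidate, compare predicted effects to what was observed:
(A) mechanism M6 — fails on parameter Y depressed (predicts parameter Y elevated, not parameter Y depressed)
(B) mechanism M7 — does not account for flag F2 raised
(C) mechanism M5 — flag F2 raised +; parameter Z depressed +; parameter X depressed -; flag F1 raised +; parameter Y depressed +
(D) mechanism M2 — flag F2 raised -; parameter Z depressed +; parameter X depressed -; flag F1 raised +; parameter Y depressed +
(E) process P1 — flag F2 raised +; parameter Z depressed + (via parameter X depressed → flag F1 raised → parameter Z depressed); parameter X depressed +; flag F1 raised + (via parameter X depressed → flag F1 raised); parameter Y depressed +
(E) is the only candidate with no mismatches.

E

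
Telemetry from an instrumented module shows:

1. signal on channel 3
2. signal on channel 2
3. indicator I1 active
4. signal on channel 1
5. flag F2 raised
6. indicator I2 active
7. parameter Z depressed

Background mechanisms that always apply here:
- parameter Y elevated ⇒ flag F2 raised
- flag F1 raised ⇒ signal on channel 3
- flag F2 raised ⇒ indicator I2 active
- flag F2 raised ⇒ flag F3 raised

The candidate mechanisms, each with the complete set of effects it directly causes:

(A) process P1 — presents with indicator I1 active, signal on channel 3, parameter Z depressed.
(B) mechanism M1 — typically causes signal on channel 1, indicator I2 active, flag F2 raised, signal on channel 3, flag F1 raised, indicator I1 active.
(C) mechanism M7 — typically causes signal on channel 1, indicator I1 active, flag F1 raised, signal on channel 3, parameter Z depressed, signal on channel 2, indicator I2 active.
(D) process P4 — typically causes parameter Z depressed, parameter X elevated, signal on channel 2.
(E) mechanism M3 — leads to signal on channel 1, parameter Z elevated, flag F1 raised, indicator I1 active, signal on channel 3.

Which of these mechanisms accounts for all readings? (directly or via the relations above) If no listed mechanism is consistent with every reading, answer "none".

none

Testing each hypothesis:
(A) process P1 — signal on channel 3 +; signal on channel 2 -; indicator I1 active +; signal on channel 1 -; flag F2 raised -; indicator I2 active -; parameter Z depressed +
(B) mechanism M1 — does not account for signal on channel 2, parameter Z depressed
(C) mechanism M7 — signal on channel 3 +; signal on channel 2 +; indicator I1 active +; signal on channel 1 +; flag F2 raised -; indicator I2 active +; parameter Z depressed +
(D) process P4 — does not account for signal on channel 3, indicator I1 active, signal on channel 1, flag F2 raised, indicator I2 active
(E) mechanism M3 — fails on signal on channel 2, flag F2 raised, indicator I2 active, parameter Z depressed (predicts parameter Z elevated, not parameter Z depressed)
None of the listed candidates fits everything.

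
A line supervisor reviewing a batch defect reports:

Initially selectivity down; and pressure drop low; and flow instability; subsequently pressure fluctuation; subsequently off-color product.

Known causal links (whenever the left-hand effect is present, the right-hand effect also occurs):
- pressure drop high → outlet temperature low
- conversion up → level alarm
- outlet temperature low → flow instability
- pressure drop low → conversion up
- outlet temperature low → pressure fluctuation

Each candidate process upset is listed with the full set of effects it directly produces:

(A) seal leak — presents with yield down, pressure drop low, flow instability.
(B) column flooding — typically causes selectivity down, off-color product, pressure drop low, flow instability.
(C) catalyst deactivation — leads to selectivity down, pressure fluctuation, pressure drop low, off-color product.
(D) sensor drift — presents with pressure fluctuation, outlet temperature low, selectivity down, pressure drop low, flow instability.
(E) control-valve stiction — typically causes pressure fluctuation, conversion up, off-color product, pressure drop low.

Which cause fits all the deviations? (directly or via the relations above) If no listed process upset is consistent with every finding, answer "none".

Testing each hypothesis:
(A) seal leak — selectivity down ✗; pressure drop low ✓; flow instability ✓; pressure fluctuation ✗; off-color product ✗
(B) column flooding — does not account for pressure fluctuation
(C) catalyst deactivation — selectivity down ✓; pressure drop low ✓; flow instability ✗; pressure fluctuation ✓; off-color product ✓
(D) sensor drift — selectivity down ✓; pressure drop low ✓; flow instability ✓; pressure fluctuation ✓; off-color product ✗
(E) control-valve stiction — does not account for selectivity down, flow instability
None of the listed candidates fits everything.

none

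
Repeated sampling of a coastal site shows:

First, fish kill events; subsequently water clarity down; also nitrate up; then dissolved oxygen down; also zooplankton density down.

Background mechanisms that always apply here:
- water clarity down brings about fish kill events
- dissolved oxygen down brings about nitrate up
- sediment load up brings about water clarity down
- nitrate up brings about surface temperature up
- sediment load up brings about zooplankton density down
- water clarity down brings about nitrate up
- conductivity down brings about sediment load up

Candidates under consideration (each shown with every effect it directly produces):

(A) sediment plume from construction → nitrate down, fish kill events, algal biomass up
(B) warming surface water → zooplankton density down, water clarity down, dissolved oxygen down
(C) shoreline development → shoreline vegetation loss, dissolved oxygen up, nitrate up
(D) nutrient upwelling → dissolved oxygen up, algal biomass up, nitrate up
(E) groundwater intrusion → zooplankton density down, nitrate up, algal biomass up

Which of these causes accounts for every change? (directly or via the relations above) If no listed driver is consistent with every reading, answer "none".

B

Checking each candidate against the observations:
(A) sediment plume from construction — fish kill events +; water clarity down -; nitrate up -; dissolved oxygen down -; zooplankton density down -
(B) warming surface water — fish kill events + (through water clarity down → fish kill events); water clarity down +; nitrate up + (through dissolved oxygen down → nitrate up); dissolved oxygen down +; zooplankton density down +
(C) shoreline development — fish kill events -; water clarity down -; nitrate up +; dissolved oxygen down -; zooplankton density down -
(D) nutrient upwelling — fish kill events -; water clarity down -; nitrate up +; dissolved oxygen down -; zooplankton density down -
(E) groundwater intrusion — fish kill events -; water clarity down -; nitrate up +; dissolved oxygen down -; zooplankton density down +
Only (B) is consistent with every observation.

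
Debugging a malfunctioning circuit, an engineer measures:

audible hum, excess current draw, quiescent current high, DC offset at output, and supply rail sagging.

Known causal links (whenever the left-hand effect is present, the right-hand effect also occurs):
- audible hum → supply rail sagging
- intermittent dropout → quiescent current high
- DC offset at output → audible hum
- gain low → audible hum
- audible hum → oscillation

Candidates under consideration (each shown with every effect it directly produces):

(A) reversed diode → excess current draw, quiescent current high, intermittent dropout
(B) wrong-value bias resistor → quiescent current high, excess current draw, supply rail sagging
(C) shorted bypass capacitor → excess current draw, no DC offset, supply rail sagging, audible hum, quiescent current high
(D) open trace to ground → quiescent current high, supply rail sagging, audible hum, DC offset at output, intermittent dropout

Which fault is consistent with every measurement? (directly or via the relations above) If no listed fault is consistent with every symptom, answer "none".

For each candidate, compare predicted effects to what was observed:
(A) reversed diode — audible hum ✗; excess current draw ✓; quiescent current high ✓; DC offset at output ✗; supply rail sagging ✗
(B) wrong-value bias resistor — audible hum ✗; excess current draw ✓; quiescent current high ✓; DC offset at output ✗; supply rail sagging ✓
(C) shorted bypass capacitor — audible hum ✓; excess current draw ✓; quiescent current high ✓; DC offset at output ✗; supply rail sagging ✓
(D) open trace to ground — audible hum ✓; excess current draw ✗; quiescent current high ✓; DC offset at output ✓; supply rail sagging ✓
None of the listed candidates fits everything.

none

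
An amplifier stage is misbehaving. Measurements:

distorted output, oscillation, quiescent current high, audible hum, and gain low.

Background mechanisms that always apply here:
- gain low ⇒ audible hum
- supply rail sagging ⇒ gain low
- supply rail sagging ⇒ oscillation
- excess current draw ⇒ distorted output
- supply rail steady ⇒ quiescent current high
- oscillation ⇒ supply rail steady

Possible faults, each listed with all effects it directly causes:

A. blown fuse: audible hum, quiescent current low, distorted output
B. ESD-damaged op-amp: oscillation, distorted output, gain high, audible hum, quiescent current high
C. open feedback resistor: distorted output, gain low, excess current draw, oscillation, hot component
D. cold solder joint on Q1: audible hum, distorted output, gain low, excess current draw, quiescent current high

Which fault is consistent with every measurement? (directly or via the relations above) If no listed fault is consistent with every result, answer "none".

C

Per-candidate check:
(A) blown fuse — fails on oscillation, quiescent current high, gain low (predicts quiescent current low, not quiescent current high)
(B) ESD-damaged op-amp — distorted output yes; oscillation yes; quiescent current high yes; audible hum yes; gain low NO
(C) open feedback resistor — accounts for every observation (quiescent current high via oscillation → supply rail steady → quiescent current high)
(D) cold solder joint on Q1 — distorted output yes; oscillation NO; quiescent current high yes; audible hum yes; gain low yes
(C) alone accounts for all the evidence.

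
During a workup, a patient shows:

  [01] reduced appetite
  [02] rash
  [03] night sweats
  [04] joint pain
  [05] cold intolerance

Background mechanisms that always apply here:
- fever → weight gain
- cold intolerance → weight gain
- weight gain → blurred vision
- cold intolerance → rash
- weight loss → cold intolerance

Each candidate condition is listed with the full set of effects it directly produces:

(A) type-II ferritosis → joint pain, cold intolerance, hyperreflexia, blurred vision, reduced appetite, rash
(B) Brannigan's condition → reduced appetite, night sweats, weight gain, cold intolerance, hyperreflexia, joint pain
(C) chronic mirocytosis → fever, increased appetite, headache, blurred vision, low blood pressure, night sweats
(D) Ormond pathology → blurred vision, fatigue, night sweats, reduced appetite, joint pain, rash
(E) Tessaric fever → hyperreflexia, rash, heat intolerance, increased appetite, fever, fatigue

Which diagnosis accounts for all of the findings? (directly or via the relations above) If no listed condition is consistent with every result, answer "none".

For each candidate, compare predicted effects to what was observed:
(A) type-II ferritosis — does not account for night sweats
(B) Brannigan's condition — reduced appetite ✓; rash ✓ (via cold intolerance → rash); night sweats ✓; joint pain ✓; cold intolerance ✓
(C) chronic mirocytosis — reduced appetite ✗; rash ✗; night sweats ✓; joint pain ✗; cold intolerance ✗
(D) Ormond pathology — reduced appetite ✓; rash ✓; night sweats ✓; joint pain ✓; cold intolerance ✗
(E) Tessaric fever — fails on reduced appetite, night sweats, joint pain, cold intolerance (predicts increased appetite, not reduced appetite; predicts heat intolerance, not cold intolerance)
(B) is the only candidate with no mismatches.

B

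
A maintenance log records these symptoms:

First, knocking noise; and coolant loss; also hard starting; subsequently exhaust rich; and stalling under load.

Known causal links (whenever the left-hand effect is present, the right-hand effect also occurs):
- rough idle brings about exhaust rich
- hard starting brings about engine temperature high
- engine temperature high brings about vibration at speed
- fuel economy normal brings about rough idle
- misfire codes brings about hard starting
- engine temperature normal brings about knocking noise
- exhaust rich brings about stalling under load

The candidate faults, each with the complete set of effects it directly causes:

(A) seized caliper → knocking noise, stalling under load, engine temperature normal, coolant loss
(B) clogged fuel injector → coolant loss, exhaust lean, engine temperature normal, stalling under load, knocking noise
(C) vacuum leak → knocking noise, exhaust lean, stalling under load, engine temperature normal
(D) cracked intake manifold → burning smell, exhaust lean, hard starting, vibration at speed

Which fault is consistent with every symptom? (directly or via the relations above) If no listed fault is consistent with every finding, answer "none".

none

Per-candidate check:
(A) seized caliper — does not account for hard starting, exhaust rich
(B) clogged fuel injector — knocking noise +; coolant loss +; hard starting -; exhaust rich -; stalling under load +
(C) vacuum leak — fails on coolant loss, hard starting, exhaust rich (predicts exhaust lean, not exhaust rich)
(D) cracked intake manifold — fails on knocking noise, coolant loss, exhaust rich, stalling under load (predicts exhaust lean, not exhaust rich)
None of the listed candidates fits everything.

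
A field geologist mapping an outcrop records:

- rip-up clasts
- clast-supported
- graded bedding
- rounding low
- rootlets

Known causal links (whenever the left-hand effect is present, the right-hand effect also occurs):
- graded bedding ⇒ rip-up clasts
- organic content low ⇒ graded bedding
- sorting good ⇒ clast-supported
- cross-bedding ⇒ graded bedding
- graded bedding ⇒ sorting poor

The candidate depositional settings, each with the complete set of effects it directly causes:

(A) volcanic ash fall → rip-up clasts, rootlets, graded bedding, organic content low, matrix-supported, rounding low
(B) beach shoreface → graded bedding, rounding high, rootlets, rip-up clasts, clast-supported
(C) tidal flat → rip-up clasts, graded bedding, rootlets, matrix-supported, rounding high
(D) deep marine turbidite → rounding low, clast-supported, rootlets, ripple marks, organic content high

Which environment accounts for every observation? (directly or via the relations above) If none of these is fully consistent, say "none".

none

Per-candidate check:
(A) volcanic ash fall — rip-up clasts +; clast-supported -; graded bedding +; rounding low +; rootlets +
(B) beach shoreface — rip-up clasts +; clast-supported +; graded bedding +; rounding low -; rootlets +
(C) tidal flat — fails on clast-supported, rounding low (predicts matrix-supported, not clast-supported; predicts rounding high, not rounding low)
(D) deep marine turbidite — rip-up clasts -; clast-supported +; graded bedding -; rounding low +; rootlets +
Every candidate fails on at least one observation.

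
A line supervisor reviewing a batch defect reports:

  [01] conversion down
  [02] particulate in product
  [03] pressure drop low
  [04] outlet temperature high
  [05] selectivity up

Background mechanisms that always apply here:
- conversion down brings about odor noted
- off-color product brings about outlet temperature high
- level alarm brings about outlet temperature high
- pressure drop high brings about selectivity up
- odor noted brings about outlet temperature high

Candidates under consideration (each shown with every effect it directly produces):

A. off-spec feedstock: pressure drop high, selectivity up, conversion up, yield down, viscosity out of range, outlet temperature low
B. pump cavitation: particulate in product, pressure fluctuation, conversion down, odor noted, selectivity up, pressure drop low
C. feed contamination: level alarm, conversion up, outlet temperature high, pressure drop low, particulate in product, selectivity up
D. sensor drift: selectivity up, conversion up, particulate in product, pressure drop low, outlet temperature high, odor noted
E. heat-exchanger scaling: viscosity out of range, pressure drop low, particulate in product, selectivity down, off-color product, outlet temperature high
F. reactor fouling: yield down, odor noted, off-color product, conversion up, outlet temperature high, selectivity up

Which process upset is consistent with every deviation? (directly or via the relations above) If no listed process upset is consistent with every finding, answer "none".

For each candidate, compare predicted effects to what was observed:
(A) off-spec feedstock — fails on conversion down, particulate in product, pressure drop low, outlet temperature high (predicts conversion up, not conversion down; predicts pressure drop high, not pressure drop low; predicts outlet temperature low, not outlet temperature high)
(B) pump cavitation — conversion down ✓; particulate in product ✓; pressure drop low ✓; outlet temperature high ✓ (by odor noted → outlet temperature high); selectivity up ✓
(C) feed contamination — fails on conversion down (predicts conversion up, not conversion down)
(D) sensor drift — conversion down ✗; particulate in product ✓; pressure drop low ✓; outlet temperature high ✓; selectivity up ✓
(E) heat-exchanger scaling — fails on conversion down, selectivity up (predicts selectivity down, not selectivity up)
(F) reactor fouling — fails on conversion down, particulate in product, pressure drop low (predicts conversion up, not conversion down)
(B) alone accounts for all the evidence.

B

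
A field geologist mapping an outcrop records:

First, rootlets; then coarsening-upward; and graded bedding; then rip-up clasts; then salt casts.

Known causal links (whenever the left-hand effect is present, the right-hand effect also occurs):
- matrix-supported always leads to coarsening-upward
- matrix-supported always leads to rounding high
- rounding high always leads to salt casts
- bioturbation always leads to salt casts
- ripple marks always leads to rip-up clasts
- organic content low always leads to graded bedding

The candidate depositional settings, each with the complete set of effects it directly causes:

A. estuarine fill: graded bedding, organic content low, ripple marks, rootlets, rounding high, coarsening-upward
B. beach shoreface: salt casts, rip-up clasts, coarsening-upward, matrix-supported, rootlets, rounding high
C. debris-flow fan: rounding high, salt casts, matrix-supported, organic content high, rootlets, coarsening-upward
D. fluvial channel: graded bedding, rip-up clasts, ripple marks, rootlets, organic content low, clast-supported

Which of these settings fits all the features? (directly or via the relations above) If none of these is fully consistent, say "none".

A

For each candidate, compare predicted effects to what was observed:
(A) estuarine fill — accounts for every observation (rip-up clasts via ripple marks → rip-up clasts)
(B) beach shoreface — does not account for graded bedding
(C) debris-flow fan — does not account for graded bedding, rip-up clasts
(D) fluvial channel — does not account for coarsening-upward, salt casts
(A) is the only candidate with no mismatches.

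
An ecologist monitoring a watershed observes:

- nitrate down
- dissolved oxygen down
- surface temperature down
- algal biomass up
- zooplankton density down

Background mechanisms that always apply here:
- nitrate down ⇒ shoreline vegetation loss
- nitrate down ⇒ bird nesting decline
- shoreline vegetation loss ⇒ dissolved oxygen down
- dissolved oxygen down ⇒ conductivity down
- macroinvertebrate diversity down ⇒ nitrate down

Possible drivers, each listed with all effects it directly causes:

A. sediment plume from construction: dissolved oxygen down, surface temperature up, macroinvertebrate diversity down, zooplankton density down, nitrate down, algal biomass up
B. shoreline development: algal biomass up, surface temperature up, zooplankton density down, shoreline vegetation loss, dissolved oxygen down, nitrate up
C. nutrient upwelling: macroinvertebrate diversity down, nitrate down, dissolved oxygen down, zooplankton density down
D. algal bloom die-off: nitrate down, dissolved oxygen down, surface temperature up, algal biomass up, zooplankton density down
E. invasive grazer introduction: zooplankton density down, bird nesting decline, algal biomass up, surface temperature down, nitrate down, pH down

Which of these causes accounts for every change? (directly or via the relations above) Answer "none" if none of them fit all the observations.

Checking each candidate against the observations:
(A) sediment plume from construction — fails on surface temperature down (predicts surface temperature up, not surface temperature down)
(B) shoreline development — fails on nitrate down, surface temperature down (predicts nitrate up, not nitrate down; predicts surface temperature up, not surface temperature down)
(C) nutrient upwelling — nitrate down +; dissolved oxygen down +; surface temperature down -; algal biomass up -; zooplankton density down +
(D) algal bloom die-off — fails on surface temperature down (predicts surface temperature up, not surface temperature down)
(E) invasive grazer introduction — accounts for every observation (dissolved oxygen down by nitrate down → shoreline vegetation loss → dissolved oxygen down)
(E) alone accounts for all the evidence.

E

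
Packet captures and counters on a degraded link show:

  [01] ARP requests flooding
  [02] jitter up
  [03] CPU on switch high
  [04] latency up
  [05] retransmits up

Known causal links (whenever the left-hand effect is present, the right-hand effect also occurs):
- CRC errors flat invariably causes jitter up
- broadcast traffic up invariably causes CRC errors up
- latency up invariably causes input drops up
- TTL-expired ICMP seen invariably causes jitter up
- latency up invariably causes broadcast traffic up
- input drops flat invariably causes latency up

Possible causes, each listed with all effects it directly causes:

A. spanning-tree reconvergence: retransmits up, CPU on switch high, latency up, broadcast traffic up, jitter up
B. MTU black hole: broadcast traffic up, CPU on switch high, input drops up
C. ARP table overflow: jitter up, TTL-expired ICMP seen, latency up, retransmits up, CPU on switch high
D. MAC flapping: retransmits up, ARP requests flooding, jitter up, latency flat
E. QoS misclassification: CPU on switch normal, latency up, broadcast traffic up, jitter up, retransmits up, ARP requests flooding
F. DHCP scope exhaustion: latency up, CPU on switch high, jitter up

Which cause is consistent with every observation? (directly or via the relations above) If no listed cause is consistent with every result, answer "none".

none

For each candidate, compare predicted effects to what was observed:
(A) spanning-tree reconvergence — does not account for ARP requests flooding
(B) MTU black hole — does not account for ARP requests flooding, jitter up, latency up, retransmits up
(C) ARP table overflow — does not account for ARP requests flooding
(D) MAC flapping — fails on CPU on switch high, latency up (predicts latency flat, not latency up)
(E) QoS misclassification — ARP requests flooding +; jitter up +; CPU on switch high -; latency up +; retransmits up +
(F) DHCP scope exhaustion — does not account for ARP requests flooding, retransmits up
No candidate is consistent with all observations.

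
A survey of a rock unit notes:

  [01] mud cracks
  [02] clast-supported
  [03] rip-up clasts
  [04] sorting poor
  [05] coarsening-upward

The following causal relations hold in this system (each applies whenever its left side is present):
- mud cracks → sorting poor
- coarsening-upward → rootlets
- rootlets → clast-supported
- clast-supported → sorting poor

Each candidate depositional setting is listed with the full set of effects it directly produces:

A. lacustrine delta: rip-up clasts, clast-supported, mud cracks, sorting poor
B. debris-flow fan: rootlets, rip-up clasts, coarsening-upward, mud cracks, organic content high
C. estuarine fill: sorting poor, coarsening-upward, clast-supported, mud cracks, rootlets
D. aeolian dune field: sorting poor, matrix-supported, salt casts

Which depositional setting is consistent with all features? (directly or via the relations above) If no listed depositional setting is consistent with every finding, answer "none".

Per-candidate check:
(A) lacustrine delta — mud cracks +; clast-supported +; rip-up clasts +; sorting poor +; coarsening-upward -
(B) debris-flow fan — mud cracks +; clast-supported + (through rootlets → clast-supported); rip-up clasts +; sorting poor + (through mud cracks → sorting poor); coarsening-upward +
(C) estuarine fill — does not account for rip-up clasts
(D) aeolian dune field — fails on mud cracks, clast-supported, rip-up clasts, coarsening-upward (predicts matrix-supported, not clast-supported)
(B) is the only candidate with no mismatches.

B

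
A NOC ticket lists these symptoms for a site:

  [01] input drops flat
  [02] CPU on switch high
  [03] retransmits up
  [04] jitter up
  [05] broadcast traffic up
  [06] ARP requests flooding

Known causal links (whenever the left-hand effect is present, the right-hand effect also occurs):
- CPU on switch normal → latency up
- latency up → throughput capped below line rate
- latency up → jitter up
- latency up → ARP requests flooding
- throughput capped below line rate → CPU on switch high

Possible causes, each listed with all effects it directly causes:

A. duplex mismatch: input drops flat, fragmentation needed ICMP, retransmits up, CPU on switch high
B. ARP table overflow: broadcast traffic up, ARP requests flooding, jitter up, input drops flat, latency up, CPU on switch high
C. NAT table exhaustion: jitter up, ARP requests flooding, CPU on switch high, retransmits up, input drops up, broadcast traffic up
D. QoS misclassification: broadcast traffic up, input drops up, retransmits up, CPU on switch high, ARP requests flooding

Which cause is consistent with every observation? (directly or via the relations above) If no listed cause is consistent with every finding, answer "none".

none

Checking each candidate against the observations:
(A) duplex mismatch — does not account for jitter up, broadcast traffic up, ARP requests flooding
(B) ARP table overflow — input drops flat +; CPU on switch high +; retransmits up -; jitter up +; broadcast traffic up +; ARP requests flooding +
(C) NAT table exhaustion — input drops flat -; CPU on switch high +; retransmits up +; jitter up +; broadcast traffic up +; ARP requests flooding +
(D) QoS misclassification — input drops flat -; CPU on switch high +; retransmits up +; jitter up -; broadcast traffic up +; ARP requests flooding +
No candidate is consistent with all observations.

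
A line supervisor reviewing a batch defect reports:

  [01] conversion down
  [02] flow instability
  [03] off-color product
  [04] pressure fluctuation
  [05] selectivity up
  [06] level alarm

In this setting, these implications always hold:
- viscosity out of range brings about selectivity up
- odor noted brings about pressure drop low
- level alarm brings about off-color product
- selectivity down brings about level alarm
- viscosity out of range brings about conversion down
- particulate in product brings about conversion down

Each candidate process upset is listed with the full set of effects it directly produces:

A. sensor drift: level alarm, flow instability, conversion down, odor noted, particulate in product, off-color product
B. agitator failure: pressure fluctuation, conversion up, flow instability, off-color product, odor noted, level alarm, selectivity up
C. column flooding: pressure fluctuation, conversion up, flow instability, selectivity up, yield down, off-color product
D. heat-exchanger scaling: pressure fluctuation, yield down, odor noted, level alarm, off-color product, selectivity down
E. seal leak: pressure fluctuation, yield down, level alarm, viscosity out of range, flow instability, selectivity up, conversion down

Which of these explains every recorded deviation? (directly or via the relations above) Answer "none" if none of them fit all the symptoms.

Testing each hypothesis:
(A) sensor drift — does not account for pressure fluctuation, selectivity up
(B) agitator failure — conversion down NO; flow instability yes; off-color product yes; pressure fluctuation yes; selectivity up yes; level alarm yes
(C) column flooding — conversion down NO; flow instability yes; off-color product yes; pressure fluctuation yes; selectivity up yes; level alarm NO
(D) heat-exchanger scaling — fails on conversion down, flow instability, selectivity up (predicts selectivity down, not selectivity up)
(E) seal leak — accounts for every observation (off-color product via level alarm → off-color product)
Only (E) is consistent with every observation.

E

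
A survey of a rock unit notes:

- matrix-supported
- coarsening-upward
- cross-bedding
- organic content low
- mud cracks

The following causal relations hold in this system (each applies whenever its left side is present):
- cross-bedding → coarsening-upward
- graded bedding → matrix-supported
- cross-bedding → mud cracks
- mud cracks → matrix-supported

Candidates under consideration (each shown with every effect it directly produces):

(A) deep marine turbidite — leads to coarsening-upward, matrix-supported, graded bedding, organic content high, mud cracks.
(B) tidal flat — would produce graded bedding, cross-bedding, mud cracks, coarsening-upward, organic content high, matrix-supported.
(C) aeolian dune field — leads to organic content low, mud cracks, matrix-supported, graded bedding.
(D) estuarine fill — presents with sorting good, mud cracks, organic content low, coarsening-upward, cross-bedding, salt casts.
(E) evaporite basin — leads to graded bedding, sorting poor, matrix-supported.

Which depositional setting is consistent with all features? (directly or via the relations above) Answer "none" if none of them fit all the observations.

D

Checking each candidate against the observations:
(A) deep marine turbidite — matrix-supported +; coarsening-upward +; cross-bedding -; organic content low -; mud cracks +
(B) tidal flat — matrix-supported +; coarsening-upward +; cross-bedding +; organic content low -; mud cracks +
(C) aeolian dune field — matrix-supported +; coarsening-upward -; cross-bedding -; organic content low +; mud cracks +
(D) estuarine fill — matrix-supported + (through mud cracks → matrix-supported); coarsening-upward +; cross-bedding +; organic content low +; mud cracks +
(E) evaporite basin — matrix-supported +; coarsening-upward -; cross-bedding -; organic content low -; mud cracks -
(D) is the only candidate with no mismatches.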